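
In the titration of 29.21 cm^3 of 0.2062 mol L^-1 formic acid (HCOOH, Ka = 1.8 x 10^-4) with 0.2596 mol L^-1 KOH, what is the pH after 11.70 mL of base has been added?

Initial n(HCOOH) = 0.2062 x 0.02921 = 0.006023 mol.
n(KOH) added = 0.2596 x 0.01170 = 0.003037 mol, converting that many moles of HCOOH to HCOO-.
Remaining n(HCOOH) = 0.002986 mol; n(HCOO-) = 0.003037 mol.
By Henderson-Hasselbalch, pH = pKa + log([A^-]/[HA]) = 3.74 + log(0.003037/0.002986) = 3.74 + (+0.01) = 3.75.

3.75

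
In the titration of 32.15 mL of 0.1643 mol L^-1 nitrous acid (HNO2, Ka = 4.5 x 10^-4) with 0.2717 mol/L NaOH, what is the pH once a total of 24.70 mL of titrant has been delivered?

n(acid) = 0.1643 x 0.03215 = 0.005282 mol; n(NaOH) added = 0.2717 x 0.02470 = 0.006711 mol.
Base is in excess by 0.006711 - 0.005282 = 0.001429 mol in a total volume of 0.05685 L.
[OH^-] = 0.001429/0.05685 = 0.02513 M, so pOH = 1.60 and pH = 14.00 - 1.60 = 12.40.

12.40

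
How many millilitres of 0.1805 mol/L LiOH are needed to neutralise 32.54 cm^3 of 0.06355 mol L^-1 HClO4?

11.5 mL

n(HClO4) = 0.06355 mol/L x 0.03254 L = 0.002068 mol.
At equivalence n(LiOH) = n(HClO4) = 0.002068 mol.
V(LiOH) = 0.002068 / 0.1805 = 0.01146 L = 11.5 mL.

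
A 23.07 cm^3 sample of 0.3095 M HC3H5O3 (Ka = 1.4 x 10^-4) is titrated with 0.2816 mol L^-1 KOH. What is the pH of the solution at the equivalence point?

n(HC3H5O3) = 0.3095 x 0.02307 = 0.007140 mol; V(KOH) at equivalence = 0.007140/0.2816 = 0.02536 L.
At equivalence all the acid is converted to C3H5O3-; total volume = 0.02307 + 0.02536 = 0.04843 L, so [C3H5O3-] = 0.007140/0.04843 = 0.1474 M.
Kb = Kw/Ka = 1.0e-14 / 1.4 x 10^-4 = 7.14e-11.
[OH^-] = sqrt(Kb x [C3H5O3-]) = sqrt(7.14e-11 x 0.1474) = 3.25e-6 M.
pOH = 5.49, so pH = 14.00 - 5.49 = 8.51.

8.51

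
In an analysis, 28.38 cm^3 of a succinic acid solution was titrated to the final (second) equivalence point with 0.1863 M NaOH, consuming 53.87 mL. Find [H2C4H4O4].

0.177 M

n(NaOH) = 0.1863 x 0.05387 = 0.01004 mol.
At the final (second) equivalence point, 2 mol OH^- react per mol H2C4H4O4, so n(H2C4H4O4) = 0.01004 / 2 = 0.005018 mol.
[H2C4H4O4] = 0.005018 / 0.02838 L = 0.177 M.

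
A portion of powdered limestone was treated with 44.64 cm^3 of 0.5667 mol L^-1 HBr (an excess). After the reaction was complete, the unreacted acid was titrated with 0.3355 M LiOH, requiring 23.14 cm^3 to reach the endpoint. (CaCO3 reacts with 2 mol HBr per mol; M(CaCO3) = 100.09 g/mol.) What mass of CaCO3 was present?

Total n(HBr) added = 0.5667 x 0.04464 = 0.02530 mol.
n(LiOH) used = 0.3355 x 0.02314 = 0.007763 mol, which equals the excess n(HBr).
So n(HBr) consumed by the sample = 0.02530 - 0.007763 = 0.01753 mol.
n(CaCO3) = 0.01753 / 2 = 0.008767 mol.
mass = 0.008767 mol x 100.09 g/mol = 0.877 g.

0.877 g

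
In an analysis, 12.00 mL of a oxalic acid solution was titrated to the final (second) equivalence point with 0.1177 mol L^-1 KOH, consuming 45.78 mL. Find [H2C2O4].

n(KOH) = 0.1177 x 0.04578 = 0.005388 mol.
At the final (second) equivalence point, 2 mol OH^- react per mol H2C2O4, so n(H2C2O4) = 0.005388 / 2 = 0.002694 mol.
[H2C2O4] = 0.002694 / 0.01200 L = 0.225 M.

0.225 M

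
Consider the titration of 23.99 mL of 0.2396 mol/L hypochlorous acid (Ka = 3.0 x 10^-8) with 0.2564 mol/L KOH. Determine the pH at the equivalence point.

10.31

n(HClO) = 0.2396 x 0.02399 = 0.005748 mol; V(KOH) at equivalence = 0.005748/0.2564 = 0.02242 L.
At equivalence all the acid is converted to ClO-; total volume = 0.02399 + 0.02242 = 0.04641 L, so [ClO-] = 0.005748/0.04641 = 0.1239 M.
Kb = Kw/Ka = 1.0e-14 / 3.0 x 10^-8 = 3.33e-7.
[OH^-] = sqrt(Kb x [ClO-]) = sqrt(3.33e-7 x 0.1239) = 0.000203 M.
pOH = 3.69, so pH = 14.00 - 3.69 = 10.31.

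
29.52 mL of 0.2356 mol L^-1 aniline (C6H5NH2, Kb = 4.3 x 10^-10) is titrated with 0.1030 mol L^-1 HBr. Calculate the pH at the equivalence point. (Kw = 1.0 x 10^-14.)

n(C6H5NH2) = 0.2356 x 0.02952 = 0.006955 mol; V(HBr) at equivalence = 0.006955/0.1030 = 0.06752 L.
At equivalence the base is fully converted to C6H5NH3+; total volume = 0.09704 L, so [C6H5NH3+] = 0.006955/0.09704 = 0.07167 M.
Ka(C6H5NH3+) = Kw/Kb = 1.0e-14 / 4.3 x 10^-10 = 2.33e-5.
[H^+] = sqrt(Ka x [C6H5NH3+]) = sqrt(2.33e-5 x 0.07167) = 0.00129 M.
pH = -log(0.00129) = 2.89.

2.89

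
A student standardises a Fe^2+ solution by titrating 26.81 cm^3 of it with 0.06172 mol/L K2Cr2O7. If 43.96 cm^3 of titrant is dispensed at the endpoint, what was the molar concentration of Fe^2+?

0.607 M

n(K2Cr2O7) = 0.06172 x 0.04396 = 0.002713 mol.
From the balanced equation, 1 mol K2Cr2O7 reacts with 6 mol Fe^2+, so n(Fe^2+) = 0.002713 x 6/1 = 0.01628 mol.
[Fe^2+] = 0.01628 / 0.02681 L = 0.607 M.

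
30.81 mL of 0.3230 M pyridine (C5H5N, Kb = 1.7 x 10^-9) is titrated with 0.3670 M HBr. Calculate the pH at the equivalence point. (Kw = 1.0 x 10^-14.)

n(C5H5N) = 0.3230 x 0.03081 = 0.009952 mol; V(HBr) at equivalence = 0.009952/0.3670 = 0.02712 L.
At equivalence the base is fully converted to C5H5NH+; total volume = 0.05793 L, so [C5H5NH+] = 0.009952/0.05793 = 0.1718 M.
Ka(C5H5NH+) = Kw/Kb = 1.0e-14 / 1.7 x 10^-9 = 5.88e-6.
[H^+] = sqrt(Ka x [C5H5NH+]) = sqrt(5.88e-6 x 0.1718) = 0.00101 M.
pH = -log(0.00101) = 3.00.

3.00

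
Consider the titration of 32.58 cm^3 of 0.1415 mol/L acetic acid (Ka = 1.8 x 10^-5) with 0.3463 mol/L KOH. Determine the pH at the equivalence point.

8.87

n(CH3COOH) = 0.1415 x 0.03258 = 0.004610 mol; V(KOH) at equivalence = 0.004610/0.3463 = 0.01331 L.
At equivalence all the acid is converted to CH3COO-; total volume = 0.03258 + 0.01331 = 0.04589 L, so [CH3COO-] = 0.004610/0.04589 = 0.1005 M.
Kb = Kw/Ka = 1.0e-14 / 1.8 x 10^-5 = 5.56e-10.
[OH^-] = sqrt(Kb x [CH3COO-]) = sqrt(5.56e-10 x 0.1005) = 7.47e-6 M.
pOH = 5.13, so pH = 14.00 - 5.13 = 8.87.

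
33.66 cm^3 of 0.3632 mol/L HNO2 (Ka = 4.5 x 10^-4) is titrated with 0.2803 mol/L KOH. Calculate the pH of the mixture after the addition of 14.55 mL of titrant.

3.05

Initial n(HNO2) = 0.3632 x 0.03366 = 0.01223 mol.
n(KOH) added = 0.2803 x 0.01455 = 0.004078 mol, converting that many moles of HNO2 to NO2-.
Remaining n(HNO2) = 0.008147 mol; n(NO2-) = 0.004078 mol.
By Henderson-Hasselbalch, pH = pKa + log([A^-]/[HA]) = 3.35 + log(0.004078/0.008147) = 3.35 + (-0.30) = 3.05.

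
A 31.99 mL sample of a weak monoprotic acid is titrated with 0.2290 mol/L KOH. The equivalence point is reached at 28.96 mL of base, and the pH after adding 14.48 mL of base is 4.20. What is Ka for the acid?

6.3 x 10^-5

14.48 mL is half of the equivalence volume, so this is the half-equivalence point where [HA] = [A^-].
At half-equivalence pH = pKa, so pKa = 4.20.
Ka = 10^(-4.20) = 6.3 x 10^-5.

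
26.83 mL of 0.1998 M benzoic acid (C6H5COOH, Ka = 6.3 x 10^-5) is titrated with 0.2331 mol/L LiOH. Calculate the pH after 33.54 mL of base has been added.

12.61

n(acid) = 0.1998 x 0.02683 = 0.005361 mol; n(LiOH) added = 0.2331 x 0.03354 = 0.007818 mol.
Base is in excess by 0.007818 - 0.005361 = 0.002458 mol in a total volume of 0.06037 L.
[OH^-] = 0.002458/0.06037 = 0.04071 M, so pOH = 1.39 and pH = 14.00 - 1.39 = 12.61.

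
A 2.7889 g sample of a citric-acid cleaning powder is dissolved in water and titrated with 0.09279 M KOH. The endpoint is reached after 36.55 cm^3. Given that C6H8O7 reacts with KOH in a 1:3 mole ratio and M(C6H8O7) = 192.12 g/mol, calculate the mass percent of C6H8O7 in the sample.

n(KOH) = 0.09279 x 0.03655 = 0.003391 mol.
n(C6H8O7) = 0.003391 / 3 = 0.001130 mol.
mass of C6H8O7 = 0.001130 x 192.12 = 0.2172 g.
% purity = 0.2172 / 2.7889 x 100 = 7.79%.

7.79%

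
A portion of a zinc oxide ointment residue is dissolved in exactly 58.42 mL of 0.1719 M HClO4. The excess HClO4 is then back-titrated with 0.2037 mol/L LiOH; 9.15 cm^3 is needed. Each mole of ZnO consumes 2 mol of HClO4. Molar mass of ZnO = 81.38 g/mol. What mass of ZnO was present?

0.333 g

Total n(HClO4) added = 0.1719 x 0.05842 = 0.01004 mol.
n(LiOH) used = 0.2037 x 0.009150 = 0.001864 mol, which equals the excess n(HClO4).
So n(HClO4) consumed by the sample = 0.01004 - 0.001864 = 0.008179 mol.
n(ZnO) = 0.008179 / 2 = 0.004089 mol.
mass = 0.004089 mol x 81.38 g/mol = 0.333 g.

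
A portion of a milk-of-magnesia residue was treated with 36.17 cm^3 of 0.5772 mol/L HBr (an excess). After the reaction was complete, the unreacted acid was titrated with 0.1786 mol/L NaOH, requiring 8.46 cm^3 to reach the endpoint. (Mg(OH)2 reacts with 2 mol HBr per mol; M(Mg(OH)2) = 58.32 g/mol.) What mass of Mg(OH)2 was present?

0.565 g

Total n(HBr) added = 0.5772 x 0.03617 = 0.02088 mol.
n(NaOH) used = 0.1786 x 0.008460 = 0.001511 mol, which equals the excess n(HBr).
So n(HBr) consumed by the sample = 0.02088 - 0.001511 = 0.01937 mol.
n(Mg(OH)2) = 0.01937 / 2 = 0.009683 mol.
mass = 0.009683 mol x 58.32 g/mol = 0.565 g.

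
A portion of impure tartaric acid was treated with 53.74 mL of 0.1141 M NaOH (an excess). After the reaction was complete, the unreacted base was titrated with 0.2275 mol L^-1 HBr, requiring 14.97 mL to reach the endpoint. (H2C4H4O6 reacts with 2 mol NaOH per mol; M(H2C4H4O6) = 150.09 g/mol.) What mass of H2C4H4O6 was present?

0.205 g

Total n(NaOH) added = 0.1141 x 0.05374 = 0.006132 mol.
n(HBr) used = 0.2275 x 0.01497 = 0.003406 mol, which equals the excess n(NaOH).
So n(NaOH) consumed by the sample = 0.006132 - 0.003406 = 0.002726 mol.
n(H2C4H4O6) = 0.002726 / 2 = 0.001363 mol.
mass = 0.001363 mol x 150.09 g/mol = 0.205 g.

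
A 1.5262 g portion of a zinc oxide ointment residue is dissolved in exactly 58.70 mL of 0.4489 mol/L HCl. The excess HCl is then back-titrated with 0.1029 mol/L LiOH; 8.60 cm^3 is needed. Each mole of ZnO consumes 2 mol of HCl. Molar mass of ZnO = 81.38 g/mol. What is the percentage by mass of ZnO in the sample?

67.9%

Total n(HCl) added = 0.4489 x 0.05870 = 0.02635 mol.
n(LiOH) used = 0.1029 x 0.008600 = 0.0008849 mol, which equals the excess n(HCl).
So n(HCl) consumed by the sample = 0.02635 - 0.0008849 = 0.02547 mol.
n(ZnO) = 0.02547 / 2 = 0.01273 mol.
mass ZnO = 0.01273 x 81.38 = 1.036 g, so %ZnO = 1.036/1.5262 x 100 = 67.9%.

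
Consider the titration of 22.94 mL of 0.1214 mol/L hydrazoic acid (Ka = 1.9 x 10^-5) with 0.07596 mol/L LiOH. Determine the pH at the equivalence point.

n(HN3) = 0.1214 x 0.02294 = 0.002785 mol; V(LiOH) at equivalence = 0.002785/0.07596 = 0.03666 L.
At equivalence all the acid is converted to N3-; total volume = 0.02294 + 0.03666 = 0.05960 L, so [N3-] = 0.002785/0.05960 = 0.04672 M.
Kb = Kw/Ka = 1.0e-14 / 1.9 x 10^-5 = 5.26e-10.
[OH^-] = sqrt(Kb x [N3-]) = sqrt(5.26e-10 x 0.04672) = 4.96e-6 M.
pOH = 5.30, so pH = 14.00 - 5.30 = 8.70.

8.70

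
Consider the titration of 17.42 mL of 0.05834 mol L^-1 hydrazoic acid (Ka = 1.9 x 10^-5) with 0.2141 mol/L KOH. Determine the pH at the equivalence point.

n(HN3) = 0.05834 x 0.01742 = 0.001016 mol; V(KOH) at equivalence = 0.001016/0.2141 = 0.004747 L.
At equivalence all the acid is converted to N3-; total volume = 0.01742 + 0.004747 = 0.02217 L, so [N3-] = 0.001016/0.02217 = 0.04585 M.
Kb = Kw/Ka = 1.0e-14 / 1.9 x 10^-5 = 5.26e-10.
[OH^-] = sqrt(Kb x [N3-]) = sqrt(5.26e-10 x 0.04585) = 4.91e-6 M.
pOH = 5.31, so pH = 14.00 - 5.31 = 8.69.

8.69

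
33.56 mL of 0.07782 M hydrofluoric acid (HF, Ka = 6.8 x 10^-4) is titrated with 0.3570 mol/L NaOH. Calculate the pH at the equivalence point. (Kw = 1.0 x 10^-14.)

7.99

n(HF) = 0.07782 x 0.03356 = 0.002612 mol; V(NaOH) at equivalence = 0.002612/0.3570 = 0.007316 L.
At equivalence all the acid is converted to F-; total volume = 0.03356 + 0.007316 = 0.04088 L, so [F-] = 0.002612/0.04088 = 0.06389 M.
Kb = Kw/Ka = 1.0e-14 / 6.8 x 10^-4 = 1.47e-11.
[OH^-] = sqrt(Kb x [F-]) = sqrt(1.47e-11 x 0.06389) = 9.69e-7 M.
pOH = 6.01, so pH = 14.00 - 6.01 = 7.99.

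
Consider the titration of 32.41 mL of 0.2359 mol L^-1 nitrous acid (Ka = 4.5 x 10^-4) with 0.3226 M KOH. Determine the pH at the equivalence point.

8.24

n(HNO2) = 0.2359 x 0.03241 = 0.007646 mol; V(KOH) at equivalence = 0.007646/0.3226 = 0.02370 L.
At equivalence all the acid is converted to NO2-; total volume = 0.03241 + 0.02370 = 0.05611 L, so [NO2-] = 0.007646/0.05611 = 0.1363 M.
Kb = Kw/Ka = 1.0e-14 / 4.5 x 10^-4 = 2.22e-11.
[OH^-] = sqrt(Kb x [NO2-]) = sqrt(2.22e-11 x 0.1363) = 1.74e-6 M.
pOH = 5.76, so pH = 14.00 - 5.76 = 8.24.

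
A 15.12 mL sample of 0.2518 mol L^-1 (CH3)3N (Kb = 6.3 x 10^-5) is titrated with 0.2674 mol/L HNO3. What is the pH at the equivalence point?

5.34

n((CH3)3N) = 0.2518 x 0.01512 = 0.003807 mol; V(HNO3) at equivalence = 0.003807/0.2674 = 0.01424 L.
At equivalence the base is fully converted to (CH3)3NH+; total volume = 0.02936 L, so [(CH3)3NH+] = 0.003807/0.02936 = 0.1297 M.
Ka((CH3)3NH+) = Kw/Kb = 1.0e-14 / 6.3 x 10^-5 = 1.59e-10.
[H^+] = sqrt(Ka x [(CH3)3NH+]) = sqrt(1.59e-10 x 0.1297) = 4.54e-6 M.
pH = -log(4.54e-6) = 5.34.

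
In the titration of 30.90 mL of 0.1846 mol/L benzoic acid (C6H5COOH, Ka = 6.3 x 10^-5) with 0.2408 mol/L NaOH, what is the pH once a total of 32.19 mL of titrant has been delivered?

12.51

n(acid) = 0.1846 x 0.03090 = 0.005704 mol; n(NaOH) added = 0.2408 x 0.03219 = 0.007751 mol.
Base is in excess by 0.007751 - 0.005704 = 0.002047 mol in a total volume of 0.06309 L.
[OH^-] = 0.002047/0.06309 = 0.03245 M, so pOH = 1.49 and pH = 14.00 - 1.49 = 12.51.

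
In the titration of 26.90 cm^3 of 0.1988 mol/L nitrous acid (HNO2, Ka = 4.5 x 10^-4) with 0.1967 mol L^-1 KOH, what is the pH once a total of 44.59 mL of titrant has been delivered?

n(acid) = 0.1988 x 0.02690 = 0.005348 mol; n(KOH) added = 0.1967 x 0.04459 = 0.008771 mol.
Base is in excess by 0.008771 - 0.005348 = 0.003423 mol in a total volume of 0.07149 L.
[OH^-] = 0.003423/0.07149 = 0.04788 M, so pOH = 1.32 and pH = 14.00 - 1.32 = 12.68.

12.68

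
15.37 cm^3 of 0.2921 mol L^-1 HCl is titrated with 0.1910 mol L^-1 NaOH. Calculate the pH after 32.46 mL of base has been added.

n(acid) = 0.2921 x 0.01537 = 0.004490 mol; n(NaOH) added = 0.1910 x 0.03246 = 0.006200 mol.
Base is in excess by 0.006200 - 0.004490 = 0.001710 mol in a total volume of 0.04783 L.
[OH^-] = 0.001710/0.04783 = 0.03576 M, so pOH = 1.45 and pH = 14.00 - 1.45 = 12.55.

12.55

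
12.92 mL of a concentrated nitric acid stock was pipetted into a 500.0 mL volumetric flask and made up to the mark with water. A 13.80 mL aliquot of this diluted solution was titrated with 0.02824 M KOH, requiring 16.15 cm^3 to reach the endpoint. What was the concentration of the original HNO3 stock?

n(KOH) = 0.02824 x 0.01615 = 0.0004561 mol.
n(HNO3) in the aliquot = 0.0004561 mol.
[diluted HNO3] = 0.0004561 / 0.01380 = 0.03305 M.
Dilution factor = 500.0/12.92 = 38.70, so [stock] = 0.03305 x 38.70 = 1.28 M.

1.28 M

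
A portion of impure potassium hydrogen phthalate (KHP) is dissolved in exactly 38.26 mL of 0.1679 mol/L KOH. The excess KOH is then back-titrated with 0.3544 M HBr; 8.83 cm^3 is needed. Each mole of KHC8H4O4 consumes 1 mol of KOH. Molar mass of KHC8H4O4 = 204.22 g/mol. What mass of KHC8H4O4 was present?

Total n(KOH) added = 0.1679 x 0.03826 = 0.006424 mol.
n(HBr) used = 0.3544 x 0.008830 = 0.003129 mol, which equals the excess n(KOH).
So n(KOH) consumed by the sample = 0.006424 - 0.003129 = 0.003295 mol.
n(KHC8H4O4) = 0.003295 / 1 = 0.003295 mol.
mass = 0.003295 mol x 204.22 g/mol = 0.673 g.

0.673 g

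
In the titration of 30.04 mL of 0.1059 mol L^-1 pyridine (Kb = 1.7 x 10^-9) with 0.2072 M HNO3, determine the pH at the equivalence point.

n(C5H5N) = 0.1059 x 0.03004 = 0.003181 mol; V(HNO3) at equivalence = 0.003181/0.2072 = 0.01535 L.
At equivalence the base is fully converted to C5H5NH+; total volume = 0.04539 L, so [C5H5NH+] = 0.003181/0.04539 = 0.07008 M.
Ka(C5H5NH+) = Kw/Kb = 1.0e-14 / 1.7 x 10^-9 = 5.88e-6.
[H^+] = sqrt(Ka x [C5H5NH+]) = sqrt(5.88e-6 x 0.07008) = 0.000642 M.
pH = -log(0.000642) = 3.19.

3.19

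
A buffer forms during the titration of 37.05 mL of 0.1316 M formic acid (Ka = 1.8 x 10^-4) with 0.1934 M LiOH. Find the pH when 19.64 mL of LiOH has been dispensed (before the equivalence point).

Initial n(HCOOH) = 0.1316 x 0.03705 = 0.004876 mol.
n(LiOH) added = 0.1934 x 0.01964 = 0.003798 mol, converting that many moles of HCOOH to HCOO-.
Remaining n(HCOOH) = 0.001077 mol; n(HCOO-) = 0.003798 mol.
By Henderson-Hasselbalch, pH = pKa + log([A^-]/[HA]) = 3.74 + log(0.003798/0.001077) = 3.74 + (+0.55) = 4.29.

4.29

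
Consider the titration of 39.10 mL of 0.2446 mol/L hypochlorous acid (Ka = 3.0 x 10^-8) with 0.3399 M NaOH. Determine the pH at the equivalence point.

10.34

n(HClO) = 0.2446 x 0.03910 = 0.009564 mol; V(NaOH) at equivalence = 0.009564/0.3399 = 0.02814 L.
At equivalence all the acid is converted to ClO-; total volume = 0.03910 + 0.02814 = 0.06724 L, so [ClO-] = 0.009564/0.06724 = 0.1422 M.
Kb = Kw/Ka = 1.0e-14 / 3.0 x 10^-8 = 3.33e-7.
[OH^-] = sqrt(Kb x [ClO-]) = sqrt(3.33e-7 x 0.1422) = 0.000218 M.
pOH = 3.66, so pH = 14.00 - 3.66 = 10.34.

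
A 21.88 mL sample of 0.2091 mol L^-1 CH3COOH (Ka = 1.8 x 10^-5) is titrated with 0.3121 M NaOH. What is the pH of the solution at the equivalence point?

8.92

n(CH3COOH) = 0.2091 x 0.02188 = 0.004575 mol; V(NaOH) at equivalence = 0.004575/0.3121 = 0.01466 L.
At equivalence all the acid is converted to CH3COO-; total volume = 0.02188 + 0.01466 = 0.03654 L, so [CH3COO-] = 0.004575/0.03654 = 0.1252 M.
Kb = Kw/Ka = 1.0e-14 / 1.8 x 10^-5 = 5.56e-10.
[OH^-] = sqrt(Kb x [CH3COO-]) = sqrt(5.56e-10 x 0.1252) = 8.34e-6 M.
pOH = 5.08, so pH = 14.00 - 5.08 = 8.92.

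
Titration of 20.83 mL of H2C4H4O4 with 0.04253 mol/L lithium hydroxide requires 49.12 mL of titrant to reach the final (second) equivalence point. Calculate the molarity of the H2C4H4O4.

n(LiOH) = 0.04253 x 0.04912 = 0.002089 mol.
At the final (second) equivalence point, 2 mol OH^- react per mol H2C4H4O4, so n(H2C4H4O4) = 0.002089 / 2 = 0.001045 mol.
[H2C4H4O4] = 0.001045 / 0.02083 L = 0.0501 M.

0.0501 M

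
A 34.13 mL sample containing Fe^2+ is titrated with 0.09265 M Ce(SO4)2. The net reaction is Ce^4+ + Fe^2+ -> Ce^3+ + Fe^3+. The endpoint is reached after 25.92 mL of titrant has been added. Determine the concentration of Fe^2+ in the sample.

0.0704 M

n(Ce(SO4)2) = 0.09265 x 0.02592 = 0.002401 mol.
From the balanced equation, 1 mol Ce(SO4)2 reacts with 1 mol Fe^2+, so n(Fe^2+) = 0.002401 x 1/1 = 0.002401 mol.
[Fe^2+] = 0.002401 / 0.03413 L = 0.0704 M.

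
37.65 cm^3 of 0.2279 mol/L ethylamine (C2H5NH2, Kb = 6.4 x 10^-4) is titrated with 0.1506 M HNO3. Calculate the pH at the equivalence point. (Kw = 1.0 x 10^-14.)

n(C2H5NH2) = 0.2279 x 0.03765 = 0.008580 mol; V(HNO3) at equivalence = 0.008580/0.1506 = 0.05697 L.
At equivalence the base is fully converted to C2H5NH3+; total volume = 0.09463 L, so [C2H5NH3+] = 0.008580/0.09463 = 0.09068 M.
Ka(C2H5NH3+) = Kw/Kb = 1.0e-14 / 6.4 x 10^-4 = 1.56e-11.
[H^+] = sqrt(Ka x [C2H5NH3+]) = sqrt(1.56e-11 x 0.09068) = 1.19e-6 M.
pH = -log(1.19e-6) = 5.92.

5.92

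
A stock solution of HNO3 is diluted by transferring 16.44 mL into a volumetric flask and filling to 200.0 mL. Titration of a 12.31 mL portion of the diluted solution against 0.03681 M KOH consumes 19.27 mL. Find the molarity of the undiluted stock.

n(KOH) = 0.03681 x 0.01927 = 0.0007093 mol.
n(HNO3) in the aliquot = 0.0007093 mol.
[diluted HNO3] = 0.0007093 / 0.01231 = 0.05762 M.
Dilution factor = 200.0/16.44 = 12.17, so [stock] = 0.05762 x 12.17 = 0.701 M.

0.701 M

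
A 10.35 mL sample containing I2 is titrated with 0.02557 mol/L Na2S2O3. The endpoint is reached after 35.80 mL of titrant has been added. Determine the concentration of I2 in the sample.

n(Na2S2O3) = 0.02557 x 0.03580 = 0.0009154 mol.
From the balanced equation, 2 mol Na2S2O3 reacts with 1 mol I2, so n(I2) = 0.0009154 x 1/2 = 0.0004577 mol.
[I2] = 0.0004577 / 0.01035 L = 0.0442 M.

0.0442 M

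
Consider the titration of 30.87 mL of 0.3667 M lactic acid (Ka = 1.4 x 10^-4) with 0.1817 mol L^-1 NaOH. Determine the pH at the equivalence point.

8.47

n(HC3H5O3) = 0.3667 x 0.03087 = 0.01132 mol; V(NaOH) at equivalence = 0.01132/0.1817 = 0.06230 L.
At equivalence all the acid is converted to C3H5O3-; total volume = 0.03087 + 0.06230 = 0.09317 L, so [C3H5O3-] = 0.01132/0.09317 = 0.1215 M.
Kb = Kw/Ka = 1.0e-14 / 1.4 x 10^-4 = 7.14e-11.
[OH^-] = sqrt(Kb x [C3H5O3-]) = sqrt(7.14e-11 x 0.1215) = 2.95e-6 M.
pOH = 5.53, so pH = 14.00 - 5.53 = 8.47.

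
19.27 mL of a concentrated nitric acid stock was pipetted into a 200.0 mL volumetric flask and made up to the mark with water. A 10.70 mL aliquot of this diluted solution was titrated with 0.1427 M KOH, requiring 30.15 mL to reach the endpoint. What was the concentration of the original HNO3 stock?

n(KOH) = 0.1427 x 0.03015 = 0.004302 mol.
n(HNO3) in the aliquot = 0.004302 mol.
[diluted HNO3] = 0.004302 / 0.01070 = 0.4021 M.
Dilution factor = 200.0/19.27 = 10.38, so [stock] = 0.4021 x 10.38 = 4.17 M.

4.17 M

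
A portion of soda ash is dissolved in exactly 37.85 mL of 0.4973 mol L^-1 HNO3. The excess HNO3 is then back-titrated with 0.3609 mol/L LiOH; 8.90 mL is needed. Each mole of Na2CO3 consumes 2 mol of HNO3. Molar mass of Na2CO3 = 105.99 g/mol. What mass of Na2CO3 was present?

0.827 g

Total n(HNO3) added = 0.4973 x 0.03785 = 0.01882 mol.
n(LiOH) used = 0.3609 x 0.008900 = 0.003212 mol, which equals the excess n(HNO3).
So n(HNO3) consumed by the sample = 0.01882 - 0.003212 = 0.01561 mol.
n(Na2CO3) = 0.01561 / 2 = 0.007805 mol.
mass = 0.007805 mol x 105.99 g/mol = 0.827 g.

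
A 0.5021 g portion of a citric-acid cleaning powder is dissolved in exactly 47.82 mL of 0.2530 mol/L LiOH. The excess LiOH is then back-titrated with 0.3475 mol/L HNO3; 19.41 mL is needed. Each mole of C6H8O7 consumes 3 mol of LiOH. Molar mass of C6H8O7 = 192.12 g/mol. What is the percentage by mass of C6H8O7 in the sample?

Total n(LiOH) added = 0.2530 x 0.04782 = 0.01210 mol.
n(HNO3) used = 0.3475 x 0.01941 = 0.006745 mol, which equals the excess n(LiOH).
So n(LiOH) consumed by the sample = 0.01210 - 0.006745 = 0.005353 mol.
n(C6H8O7) = 0.005353 / 3 = 0.001784 mol.
mass C6H8O7 = 0.001784 x 192.12 = 0.3428 g, so %C6H8O7 = 0.3428/0.5021 x 100 = 68.3%.

68.3%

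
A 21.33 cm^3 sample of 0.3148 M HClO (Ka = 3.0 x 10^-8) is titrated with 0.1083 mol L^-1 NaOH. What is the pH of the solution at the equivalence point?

n(HClO) = 0.3148 x 0.02133 = 0.006715 mol; V(NaOH) at equivalence = 0.006715/0.1083 = 0.06200 L.
At equivalence all the acid is converted to ClO-; total volume = 0.02133 + 0.06200 = 0.08333 L, so [ClO-] = 0.006715/0.08333 = 0.08058 M.
Kb = Kw/Ka = 1.0e-14 / 3.0 x 10^-8 = 3.33e-7.
[OH^-] = sqrt(Kb x [ClO-]) = sqrt(3.33e-7 x 0.08058) = 0.000164 M.
pOH = 3.79, so pH = 14.00 - 3.79 = 10.21.

10.21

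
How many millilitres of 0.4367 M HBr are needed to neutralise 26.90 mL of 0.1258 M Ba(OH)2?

n(Ba(OH)2) = 0.1258 mol/L x 0.02690 L = 0.003384 mol.
The neutralisation is 1 Ba(OH)2 : 2 HBr, so n(HBr) = 0.003384 x 2/1 = 0.006768 mol.
V(HBr) = 0.006768 / 0.4367 = 0.01550 L = 15.5 mL.

15.5 mL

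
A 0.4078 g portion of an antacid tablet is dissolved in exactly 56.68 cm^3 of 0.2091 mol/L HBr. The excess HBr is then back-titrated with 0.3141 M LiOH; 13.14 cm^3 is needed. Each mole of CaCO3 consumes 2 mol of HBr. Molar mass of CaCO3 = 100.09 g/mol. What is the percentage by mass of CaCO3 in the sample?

94.8%

Total n(HBr) added = 0.2091 x 0.05668 = 0.01185 mol.
n(LiOH) used = 0.3141 x 0.01314 = 0.004127 mol, which equals the excess n(HBr).
So n(HBr) consumed by the sample = 0.01185 - 0.004127 = 0.007725 mol.
n(CaCO3) = 0.007725 / 2 = 0.003862 mol.
mass CaCO3 = 0.003862 x 100.09 = 0.3866 g, so %CaCO3 = 0.3866/0.4078 x 100 = 94.8%.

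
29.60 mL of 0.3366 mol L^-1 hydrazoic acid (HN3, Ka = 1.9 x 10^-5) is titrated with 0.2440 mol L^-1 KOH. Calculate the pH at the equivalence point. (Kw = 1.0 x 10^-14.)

8.94

n(HN3) = 0.3366 x 0.02960 = 0.009963 mol; V(KOH) at equivalence = 0.009963/0.2440 = 0.04083 L.
At equivalence all the acid is converted to N3-; total volume = 0.02960 + 0.04083 = 0.07043 L, so [N3-] = 0.009963/0.07043 = 0.1415 M.
Kb = Kw/Ka = 1.0e-14 / 1.9 x 10^-5 = 5.26e-10.
[OH^-] = sqrt(Kb x [N3-]) = sqrt(5.26e-10 x 0.1415) = 8.63e-6 M.
pOH = 5.06, so pH = 14.00 - 5.06 = 8.94.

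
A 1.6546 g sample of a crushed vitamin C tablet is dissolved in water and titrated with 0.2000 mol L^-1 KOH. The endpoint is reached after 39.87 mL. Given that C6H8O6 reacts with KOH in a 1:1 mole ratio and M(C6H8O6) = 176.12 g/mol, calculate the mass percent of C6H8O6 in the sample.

84.9%

n(KOH) = 0.2000 x 0.03987 = 0.007974 mol.
n(C6H8O6) = 0.007974 / 1 = 0.007974 mol.
mass of C6H8O6 = 0.007974 x 176.12 = 1.404 g.
% purity = 1.404 / 1.6546 x 100 = 84.9%.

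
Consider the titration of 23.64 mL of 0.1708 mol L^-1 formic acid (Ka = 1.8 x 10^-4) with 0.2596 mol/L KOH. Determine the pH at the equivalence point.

n(HCOOH) = 0.1708 x 0.02364 = 0.004038 mol; V(KOH) at equivalence = 0.004038/0.2596 = 0.01555 L.
At equivalence all the acid is converted to HCOO-; total volume = 0.02364 + 0.01555 = 0.03919 L, so [HCOO-] = 0.004038/0.03919 = 0.1030 M.
Kb = Kw/Ka = 1.0e-14 / 1.8 x 10^-4 = 5.56e-11.
[OH^-] = sqrt(Kb x [HCOO-]) = sqrt(5.56e-11 x 0.1030) = 2.39e-6 M.
pOH = 5.62, so pH = 14.00 - 5.62 = 8.38.

8.38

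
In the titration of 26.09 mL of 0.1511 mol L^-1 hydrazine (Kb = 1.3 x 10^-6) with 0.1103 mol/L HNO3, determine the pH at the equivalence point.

n(N2H4) = 0.1511 x 0.02609 = 0.003942 mol; V(HNO3) at equivalence = 0.003942/0.1103 = 0.03574 L.
At equivalence the base is fully converted to N2H5+; total volume = 0.06183 L, so [N2H5+] = 0.003942/0.06183 = 0.06376 M.
Ka(N2H5+) = Kw/Kb = 1.0e-14 / 1.3 x 10^-6 = 7.69e-9.
[H^+] = sqrt(Ka x [N2H5+]) = sqrt(7.69e-9 x 0.06376) = 2.21e-5 M.
pH = -log(2.21e-5) = 4.65.

4.65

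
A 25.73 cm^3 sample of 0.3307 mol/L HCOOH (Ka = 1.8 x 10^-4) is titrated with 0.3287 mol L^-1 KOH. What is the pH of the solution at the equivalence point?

n(HCOOH) = 0.3307 x 0.02573 = 0.008509 mol; V(KOH) at equivalence = 0.008509/0.3287 = 0.02589 L.
At equivalence all the acid is converted to HCOO-; total volume = 0.02573 + 0.02589 = 0.05162 L, so [HCOO-] = 0.008509/0.05162 = 0.1648 M.
Kb = Kw/Ka = 1.0e-14 / 1.8 x 10^-4 = 5.56e-11.
[OH^-] = sqrt(Kb x [HCOO-]) = sqrt(5.56e-11 x 0.1648) = 3.03e-6 M.
pOH = 5.52, so pH = 14.00 - 5.52 = 8.48.

8.48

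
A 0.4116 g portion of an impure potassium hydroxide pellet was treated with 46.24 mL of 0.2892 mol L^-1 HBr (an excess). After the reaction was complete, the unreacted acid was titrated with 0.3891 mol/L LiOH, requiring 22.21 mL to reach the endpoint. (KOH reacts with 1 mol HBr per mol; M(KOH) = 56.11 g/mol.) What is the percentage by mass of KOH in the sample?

Total n(HBr) added = 0.2892 x 0.04624 = 0.01337 mol.
n(LiOH) used = 0.3891 x 0.02221 = 0.008642 mol, which equals the excess n(HBr).
So n(HBr) consumed by the sample = 0.01337 - 0.008642 = 0.004731 mol.
n(KOH) = 0.004731 / 1 = 0.004731 mol.
mass KOH = 0.004731 x 56.11 = 0.2654 g, so %KOH = 0.2654/0.4116 x 100 = 64.5%.

64.5%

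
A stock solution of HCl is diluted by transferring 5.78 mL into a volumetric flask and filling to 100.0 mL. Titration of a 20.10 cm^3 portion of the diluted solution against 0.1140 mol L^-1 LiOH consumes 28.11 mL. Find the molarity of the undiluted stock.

2.76 M

n(LiOH) = 0.1140 x 0.02811 = 0.003205 mol.
n(HCl) in the aliquot = 0.003205 mol.
[diluted HCl] = 0.003205 / 0.02010 = 0.1594 M.
Dilution factor = 100.0/5.780 = 17.30, so [stock] = 0.1594 x 17.30 = 2.76 M.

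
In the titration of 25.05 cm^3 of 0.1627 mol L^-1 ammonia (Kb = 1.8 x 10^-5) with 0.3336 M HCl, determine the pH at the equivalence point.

n(NH3) = 0.1627 x 0.02505 = 0.004076 mol; V(HCl) at equivalence = 0.004076/0.3336 = 0.01222 L.
At equivalence the base is fully converted to NH4+; total volume = 0.03727 L, so [NH4+] = 0.004076/0.03727 = 0.1094 M.
Ka(NH4+) = Kw/Kb = 1.0e-14 / 1.8 x 10^-5 = 5.56e-10.
[H^+] = sqrt(Ka x [NH4+]) = sqrt(5.56e-10 x 0.1094) = 7.79e-6 M.
pH = -log(7.79e-6) = 5.11.

5.11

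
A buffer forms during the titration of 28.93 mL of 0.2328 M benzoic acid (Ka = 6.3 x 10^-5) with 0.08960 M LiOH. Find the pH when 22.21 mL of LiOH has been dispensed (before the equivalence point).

Initial n(C6H5COOH) = 0.2328 x 0.02893 = 0.006735 mol.
n(LiOH) added = 0.08960 x 0.02221 = 0.001990 mol, converting that many moles of C6H5COOH to C6H5COO-.
Remaining n(C6H5COOH) = 0.004745 mol; n(C6H5COO-) = 0.001990 mol.
By Henderson-Hasselbalch, pH = pKa + log([A^-]/[HA]) = 4.20 + log(0.001990/0.004745) = 4.20 + (-0.38) = 3.82.

3.82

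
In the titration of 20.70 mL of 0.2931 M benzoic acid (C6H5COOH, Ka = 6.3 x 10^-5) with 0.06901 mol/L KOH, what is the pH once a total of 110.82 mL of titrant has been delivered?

n(acid) = 0.2931 x 0.02070 = 0.006067 mol; n(KOH) added = 0.06901 x 0.1108 = 0.007648 mol.
Base is in excess by 0.007648 - 0.006067 = 0.001581 mol in a total volume of 0.1315 L.
[OH^-] = 0.001581/0.1315 = 0.01202 M, so pOH = 1.92 and pH = 14.00 - 1.92 = 12.08.

12.08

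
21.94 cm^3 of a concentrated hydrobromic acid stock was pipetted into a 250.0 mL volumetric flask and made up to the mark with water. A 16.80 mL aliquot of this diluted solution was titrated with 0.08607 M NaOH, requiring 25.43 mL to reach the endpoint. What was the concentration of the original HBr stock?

1.48 M

n(NaOH) = 0.08607 x 0.02543 = 0.002189 mol.
n(HBr) in the aliquot = 0.002189 mol.
[diluted HBr] = 0.002189 / 0.01680 = 0.1303 M.
Dilution factor = 250.0/21.94 = 11.39, so [stock] = 0.1303 x 11.39 = 1.48 M.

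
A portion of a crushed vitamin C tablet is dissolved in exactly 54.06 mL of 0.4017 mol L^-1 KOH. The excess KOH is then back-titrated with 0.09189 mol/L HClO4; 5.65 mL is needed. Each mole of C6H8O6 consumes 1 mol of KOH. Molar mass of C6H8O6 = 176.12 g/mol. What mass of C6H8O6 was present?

Total n(KOH) added = 0.4017 x 0.05406 = 0.02172 mol.
n(HClO4) used = 0.09189 x 0.005650 = 0.0005192 mol, which equals the excess n(KOH).
So n(KOH) consumed by the sample = 0.02172 - 0.0005192 = 0.02120 mol.
n(C6H8O6) = 0.02120 / 1 = 0.02120 mol.
mass = 0.02120 mol x 176.12 g/mol = 3.73 g.

3.73 g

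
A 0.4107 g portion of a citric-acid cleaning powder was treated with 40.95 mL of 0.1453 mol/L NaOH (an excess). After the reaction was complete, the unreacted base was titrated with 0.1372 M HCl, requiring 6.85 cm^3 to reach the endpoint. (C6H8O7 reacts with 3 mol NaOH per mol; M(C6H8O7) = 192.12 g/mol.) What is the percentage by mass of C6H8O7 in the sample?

Total n(NaOH) added = 0.1453 x 0.04095 = 0.005950 mol.
n(HCl) used = 0.1372 x 0.006850 = 0.0009398 mol, which equals the excess n(NaOH).
So n(NaOH) consumed by the sample = 0.005950 - 0.0009398 = 0.005010 mol.
n(C6H8O7) = 0.005010 / 3 = 0.001670 mol.
mass C6H8O7 = 0.001670 x 192.12 = 0.3209 g, so %C6H8O7 = 0.3209/0.4107 x 100 = 78.1%.

78.1%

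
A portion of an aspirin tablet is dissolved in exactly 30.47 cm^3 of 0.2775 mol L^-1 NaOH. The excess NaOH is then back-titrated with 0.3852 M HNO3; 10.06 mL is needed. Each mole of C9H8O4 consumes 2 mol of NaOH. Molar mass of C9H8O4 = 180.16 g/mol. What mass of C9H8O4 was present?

Total n(NaOH) added = 0.2775 x 0.03047 = 0.008455 mol.
n(HNO3) used = 0.3852 x 0.01006 = 0.003875 mol, which equals the excess n(NaOH).
So n(NaOH) consumed by the sample = 0.008455 - 0.003875 = 0.004580 mol.
n(C9H8O4) = 0.004580 / 2 = 0.002290 mol.
mass = 0.002290 mol x 180.16 g/mol = 0.413 g.

0.413 g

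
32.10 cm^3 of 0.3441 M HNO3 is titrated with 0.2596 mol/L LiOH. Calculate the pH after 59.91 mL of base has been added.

n(acid) = 0.3441 x 0.03210 = 0.01105 mol; n(LiOH) added = 0.2596 x 0.05991 = 0.01555 mol.
Base is in excess by 0.01555 - 0.01105 = 0.004507 mol in a total volume of 0.09201 L.
[OH^-] = 0.004507/0.09201 = 0.04898 M, so pOH = 1.31 and pH = 14.00 - 1.31 = 12.69.

12.69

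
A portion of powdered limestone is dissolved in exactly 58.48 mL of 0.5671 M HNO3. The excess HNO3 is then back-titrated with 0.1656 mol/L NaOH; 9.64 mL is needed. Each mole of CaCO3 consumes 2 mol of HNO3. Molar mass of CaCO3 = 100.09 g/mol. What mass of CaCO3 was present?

1.58 g

Total n(HNO3) added = 0.5671 x 0.05848 = 0.03316 mol.
n(NaOH) used = 0.1656 x 0.009640 = 0.001596 mol, which equals the excess n(HNO3).
So n(HNO3) consumed by the sample = 0.03316 - 0.001596 = 0.03157 mol.
n(CaCO3) = 0.03157 / 2 = 0.01578 mol.
mass = 0.01578 mol x 100.09 g/mol = 1.58 g.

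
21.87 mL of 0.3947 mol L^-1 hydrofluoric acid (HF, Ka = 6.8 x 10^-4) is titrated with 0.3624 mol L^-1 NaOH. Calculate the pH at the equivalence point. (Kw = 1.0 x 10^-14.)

n(HF) = 0.3947 x 0.02187 = 0.008632 mol; V(NaOH) at equivalence = 0.008632/0.3624 = 0.02382 L.
At equivalence all the acid is converted to F-; total volume = 0.02187 + 0.02382 = 0.04569 L, so [F-] = 0.008632/0.04569 = 0.1889 M.
Kb = Kw/Ka = 1.0e-14 / 6.8 x 10^-4 = 1.47e-11.
[OH^-] = sqrt(Kb x [F-]) = sqrt(1.47e-11 x 0.1889) = 1.67e-6 M.
pOH = 5.78, so pH = 14.00 - 5.78 = 8.22.

8.22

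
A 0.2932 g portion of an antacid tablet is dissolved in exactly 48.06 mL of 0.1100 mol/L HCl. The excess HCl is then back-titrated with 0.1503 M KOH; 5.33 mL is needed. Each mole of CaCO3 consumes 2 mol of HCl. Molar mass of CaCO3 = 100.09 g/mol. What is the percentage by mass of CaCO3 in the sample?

76.6%

Total n(HCl) added = 0.1100 x 0.04806 = 0.005287 mol.
n(KOH) used = 0.1503 x 0.005330 = 0.0008011 mol, which equals the excess n(HCl).
So n(HCl) consumed by the sample = 0.005287 - 0.0008011 = 0.004486 mol.
n(CaCO3) = 0.004486 / 2 = 0.002243 mol.
mass CaCO3 = 0.002243 x 100.09 = 0.2245 g, so %CaCO3 = 0.2245/0.2932 x 100 = 76.6%.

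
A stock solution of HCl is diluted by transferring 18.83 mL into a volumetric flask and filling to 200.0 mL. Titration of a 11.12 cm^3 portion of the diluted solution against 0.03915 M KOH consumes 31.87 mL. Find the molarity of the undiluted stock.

n(KOH) = 0.03915 x 0.03187 = 0.001248 mol.
n(HCl) in the aliquot = 0.001248 mol.
[diluted HCl] = 0.001248 / 0.01112 = 0.1122 M.
Dilution factor = 200.0/18.83 = 10.62, so [stock] = 0.1122 x 10.62 = 1.19 M.

1.19 M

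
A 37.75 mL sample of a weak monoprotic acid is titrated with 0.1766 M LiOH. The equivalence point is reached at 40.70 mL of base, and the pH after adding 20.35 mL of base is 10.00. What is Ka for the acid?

20.35 mL is half of the equivalence volume, so this is the half-equivalence point where [HA] = [A^-].
At half-equivalence pH = pKa, so pKa = 10.00.
Ka = 10^(-10.00) = 1.0 x 10^-10.

1.0 x 10^-10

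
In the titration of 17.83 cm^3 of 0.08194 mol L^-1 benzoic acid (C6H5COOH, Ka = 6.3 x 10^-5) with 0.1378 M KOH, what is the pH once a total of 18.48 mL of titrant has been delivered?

12.48

n(acid) = 0.08194 x 0.01783 = 0.001461 mol; n(KOH) added = 0.1378 x 0.01848 = 0.002547 mol.
Base is in excess by 0.002547 - 0.001461 = 0.001086 mol in a total volume of 0.03631 L.
[OH^-] = 0.001086/0.03631 = 0.02990 M, so pOH = 1.52 and pH = 14.00 - 1.52 = 12.48.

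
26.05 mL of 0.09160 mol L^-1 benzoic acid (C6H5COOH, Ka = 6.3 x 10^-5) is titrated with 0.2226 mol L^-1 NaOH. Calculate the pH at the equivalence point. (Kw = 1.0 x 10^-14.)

8.51

n(C6H5COOH) = 0.09160 x 0.02605 = 0.002386 mol; V(NaOH) at equivalence = 0.002386/0.2226 = 0.01072 L.
At equivalence all the acid is converted to C6H5COO-; total volume = 0.02605 + 0.01072 = 0.03677 L, so [C6H5COO-] = 0.002386/0.03677 = 0.06490 M.
Kb = Kw/Ka = 1.0e-14 / 6.3 x 10^-5 = 1.59e-10.
[OH^-] = sqrt(Kb x [C6H5COO-]) = sqrt(1.59e-10 x 0.06490) = 3.21e-6 M.
pOH = 5.49, so pH = 14.00 - 5.49 = 8.51.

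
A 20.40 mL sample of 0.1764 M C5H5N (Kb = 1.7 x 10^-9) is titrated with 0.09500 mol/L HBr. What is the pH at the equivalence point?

n(C5H5N) = 0.1764 x 0.02040 = 0.003599 mol; V(HBr) at equivalence = 0.003599/0.09500 = 0.03788 L.
At equivalence the base is fully converted to C5H5NH+; total volume = 0.05828 L, so [C5H5NH+] = 0.003599/0.05828 = 0.06175 M.
Ka(C5H5NH+) = Kw/Kb = 1.0e-14 / 1.7 x 10^-9 = 5.88e-6.
[H^+] = sqrt(Ka x [C5H5NH+]) = sqrt(5.88e-6 x 0.06175) = 0.000603 M.
pH = -log(0.000603) = 3.22.

3.22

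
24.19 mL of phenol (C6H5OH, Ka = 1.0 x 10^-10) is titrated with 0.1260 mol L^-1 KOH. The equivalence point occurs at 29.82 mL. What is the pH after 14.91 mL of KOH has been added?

14.91 mL is exactly half the equivalence volume (29.82/2), i.e. the half-equivalence point.
There, n(HA) = n(A^-), so pH = pKa = -log(1.0 x 10^-10) = 10.00.

10.00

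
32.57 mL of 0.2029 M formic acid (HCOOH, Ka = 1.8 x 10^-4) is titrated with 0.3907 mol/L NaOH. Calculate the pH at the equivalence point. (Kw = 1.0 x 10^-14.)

8.44

n(HCOOH) = 0.2029 x 0.03257 = 0.006608 mol; V(NaOH) at equivalence = 0.006608/0.3907 = 0.01691 L.
At equivalence all the acid is converted to HCOO-; total volume = 0.03257 + 0.01691 = 0.04948 L, so [HCOO-] = 0.006608/0.04948 = 0.1335 M.
Kb = Kw/Ka = 1.0e-14 / 1.8 x 10^-4 = 5.56e-11.
[OH^-] = sqrt(Kb x [HCOO-]) = sqrt(5.56e-11 x 0.1335) = 2.72e-6 M.
pOH = 5.56, so pH = 14.00 - 5.56 = 8.44.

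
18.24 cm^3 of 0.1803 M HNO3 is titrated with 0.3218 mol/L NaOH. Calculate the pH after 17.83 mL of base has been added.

12.83

n(acid) = 0.1803 x 0.01824 = 0.003289 mol; n(NaOH) added = 0.3218 x 0.01783 = 0.005738 mol.
Base is in excess by 0.005738 - 0.003289 = 0.002449 mol in a total volume of 0.03607 L.
[OH^-] = 0.002449/0.03607 = 0.06790 M, so pOH = 1.17 and pH = 14.00 - 1.17 = 12.83.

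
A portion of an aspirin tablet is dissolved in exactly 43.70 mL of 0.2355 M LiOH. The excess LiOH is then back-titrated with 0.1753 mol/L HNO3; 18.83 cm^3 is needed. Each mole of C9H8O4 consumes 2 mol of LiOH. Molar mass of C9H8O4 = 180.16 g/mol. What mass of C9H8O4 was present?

Total n(LiOH) added = 0.2355 x 0.04370 = 0.01029 mol.
n(HNO3) used = 0.1753 x 0.01883 = 0.003301 mol, which equals the excess n(LiOH).
So n(LiOH) consumed by the sample = 0.01029 - 0.003301 = 0.006990 mol.
n(C9H8O4) = 0.006990 / 2 = 0.003495 mol.
mass = 0.003495 mol x 180.16 g/mol = 0.630 g.

0.630 g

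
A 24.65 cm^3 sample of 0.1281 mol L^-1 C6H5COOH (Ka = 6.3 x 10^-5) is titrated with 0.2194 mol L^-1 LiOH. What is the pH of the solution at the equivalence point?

n(C6H5COOH) = 0.1281 x 0.02465 = 0.003158 mol; V(LiOH) at equivalence = 0.003158/0.2194 = 0.01439 L.
At equivalence all the acid is converted to C6H5COO-; total volume = 0.02465 + 0.01439 = 0.03904 L, so [C6H5COO-] = 0.003158/0.03904 = 0.08088 M.
Kb = Kw/Ka = 1.0e-14 / 6.3 x 10^-5 = 1.59e-10.
[OH^-] = sqrt(Kb x [C6H5COO-]) = sqrt(1.59e-10 x 0.08088) = 3.58e-6 M.
pOH = 5.45, so pH = 14.00 - 5.45 = 8.55.

8.55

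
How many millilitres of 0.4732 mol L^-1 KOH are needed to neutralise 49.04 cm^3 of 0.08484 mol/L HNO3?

n(HNO3) = 0.08484 mol/L x 0.04904 L = 0.004161 mol.
At equivalence n(KOH) = n(HNO3) = 0.004161 mol.
V(KOH) = 0.004161 / 0.4732 = 0.008792 L = 8.79 mL.

8.79 mL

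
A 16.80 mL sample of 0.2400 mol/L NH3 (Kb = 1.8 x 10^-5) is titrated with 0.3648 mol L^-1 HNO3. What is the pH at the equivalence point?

n(NH3) = 0.2400 x 0.01680 = 0.004032 mol; V(HNO3) at equivalence = 0.004032/0.3648 = 0.01105 L.
At equivalence the base is fully converted to NH4+; total volume = 0.02785 L, so [NH4+] = 0.004032/0.02785 = 0.1448 M.
Ka(NH4+) = Kw/Kb = 1.0e-14 / 1.8 x 10^-5 = 5.56e-10.
[H^+] = sqrt(Ka x [NH4+]) = sqrt(5.56e-10 x 0.1448) = 8.97e-6 M.
pH = -log(8.97e-6) = 5.05.

5.05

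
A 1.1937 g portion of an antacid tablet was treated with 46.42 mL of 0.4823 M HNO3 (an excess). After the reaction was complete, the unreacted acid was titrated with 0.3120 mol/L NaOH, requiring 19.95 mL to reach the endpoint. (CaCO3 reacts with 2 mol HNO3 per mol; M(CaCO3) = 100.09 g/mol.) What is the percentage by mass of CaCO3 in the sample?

67.8%

Total n(HNO3) added = 0.4823 x 0.04642 = 0.02239 mol.
n(NaOH) used = 0.3120 x 0.01995 = 0.006224 mol, which equals the excess n(HNO3).
So n(HNO3) consumed by the sample = 0.02239 - 0.006224 = 0.01616 mol.
n(CaCO3) = 0.01616 / 2 = 0.008082 mol.
mass CaCO3 = 0.008082 x 100.09 = 0.8089 g, so %CaCO3 = 0.8089/1.1937 x 100 = 67.8%.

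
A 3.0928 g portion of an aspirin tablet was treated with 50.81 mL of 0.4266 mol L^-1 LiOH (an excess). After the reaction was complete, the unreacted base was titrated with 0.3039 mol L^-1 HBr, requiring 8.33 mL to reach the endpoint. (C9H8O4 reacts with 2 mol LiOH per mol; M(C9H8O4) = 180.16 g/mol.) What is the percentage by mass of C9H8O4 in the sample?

Total n(LiOH) added = 0.4266 x 0.05081 = 0.02168 mol.
n(HBr) used = 0.3039 x 0.008330 = 0.002531 mol, which equals the excess n(LiOH).
So n(LiOH) consumed by the sample = 0.02168 - 0.002531 = 0.01914 mol.
n(C9H8O4) = 0.01914 / 2 = 0.009572 mol.
mass C9H8O4 = 0.009572 x 180.16 = 1.724 g, so %C9H8O4 = 1.724/3.0928 x 100 = 55.8%.

55.8%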